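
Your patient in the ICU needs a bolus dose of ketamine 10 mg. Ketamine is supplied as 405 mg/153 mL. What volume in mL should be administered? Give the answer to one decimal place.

3.8 mL

Concentration = 405 mg ÷ 153 mL = 2.647059 mg/mL
Volume = 10 mg ÷ 2.647059 mg/mL = 3.777778 mL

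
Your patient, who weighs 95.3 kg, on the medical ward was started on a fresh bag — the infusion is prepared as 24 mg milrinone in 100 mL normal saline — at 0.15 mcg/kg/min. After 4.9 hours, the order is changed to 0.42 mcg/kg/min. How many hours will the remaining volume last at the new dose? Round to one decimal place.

Initial rate:
Dose = 0.15 mcg/kg/min × 95.3 kg = 14.295 mcg/min
14.295 mcg/min × 60 min/hr = 857.7 mcg/hr
Concentration = 24 mg ÷ 100 mL = 0.24 mg/mL = 240 mcg/mL
Rate = 857.7 mcg/hr ÷ 240 mcg/mL = 3.57375 mL/hr
Volume infused so far = 3.57375 mL/hr × 4.9 hr = 17.51138 mL
Volume remaining = 100 − 17.51138 = 82.48862 mL
New rate:
Dose = 0.42 mcg/kg/min × 95.3 kg = 40.026 mcg/min
40.026 mcg/min × 60 min/hr = 2401.56 mcg/hr
Rate = 2401.56 mcg/hr ÷ 240 mcg/mL = 10.0065 mL/hr
Time remaining = 82.48862 mL ÷ 10.0065 mL/hr = 8.243504 hr

8.2 hours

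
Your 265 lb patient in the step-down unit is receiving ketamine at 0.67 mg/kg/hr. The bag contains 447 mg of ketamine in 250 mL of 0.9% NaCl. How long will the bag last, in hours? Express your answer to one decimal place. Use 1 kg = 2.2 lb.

5.5 hours

Weight = 265 lb ÷ 2.2 lb/kg = 120.4545 kg
Dose = 0.67 mg/kg/hr × 120.4545 kg = 80.70455 mg/hr
Concentration = 447 mg ÷ 250 mL = 1.788 mg/mL
Rate = 80.70455 mg/hr ÷ 1.788 mg/mL = 45.13677 mL/hr
Duration = 250 mL ÷ 45.13677 mL/hr = 5.538721 hr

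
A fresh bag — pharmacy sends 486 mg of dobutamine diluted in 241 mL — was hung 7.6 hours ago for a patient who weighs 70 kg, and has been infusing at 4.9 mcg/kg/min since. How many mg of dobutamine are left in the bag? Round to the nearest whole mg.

Dose = 4.9 mcg/kg/min × 70 kg = 343 mcg/min
343 mcg/min × 60 min/hr = 20580 mcg/hr
Concentration = 486 mg ÷ 241 mL = 2.016598 mg/mL = 2016.598 mcg/mL
Rate = 20580 mcg/hr ÷ 2016.598 mcg/mL = 10.20531 mL/hr
Volume infused = 10.20531 mL/hr × 7.6 hr = 77.56035 mL
Volume remaining = 241 − 77.56035 = 163.4397 mL
Drug remaining = 163.4397 mL × 2016.598 mcg/mL = 329592 mcg = 329.592 mg

330 mg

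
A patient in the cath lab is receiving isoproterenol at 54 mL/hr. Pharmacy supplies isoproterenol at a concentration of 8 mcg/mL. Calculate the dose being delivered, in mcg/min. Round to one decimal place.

7.2 mcg/min

Drug rate = 54 mL/hr × 8 mcg/mL = 432 mcg/hr
432 mcg/hr ÷ 60 min/hr = 7.2 mcg/min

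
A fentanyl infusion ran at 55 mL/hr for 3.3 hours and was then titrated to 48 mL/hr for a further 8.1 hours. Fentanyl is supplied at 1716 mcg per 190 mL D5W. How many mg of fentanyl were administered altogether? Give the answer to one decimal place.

5.2 mg

Concentration = 1716 mcg ÷ 190 mL = 9.031579 mcg/mL
Stage 1: 55 mL/hr × 3.3 hr = 181.5 mL → 181.5 mL × 9.031579 mcg/mL = 1639.232 mcg
Stage 2: 48 mL/hr × 8.1 hr = 388.8 mL → 388.8 mL × 9.031579 mcg/mL = 3511.478 mcg
Total = 1639.232 + 3511.478 = 5150.709 mcg = 5.150709 mg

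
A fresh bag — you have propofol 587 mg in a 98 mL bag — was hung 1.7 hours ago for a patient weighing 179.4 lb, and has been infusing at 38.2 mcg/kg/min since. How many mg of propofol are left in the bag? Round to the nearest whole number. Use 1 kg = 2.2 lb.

Weight = 179.4 lb ÷ 2.2 lb/kg = 81.54545 kg
Dose = 38.2 mcg/kg/min × 81.54545 kg = 3115.036 mcg/min
3115.036 mcg/min × 60 min/hr = 186902.2 mcg/hr
Concentration = 587 mg ÷ 98 mL = 5.989796 mg/mL = 5989.796 mcg/mL
Rate = 186902.2 mcg/hr ÷ 5989.796 mcg/mL = 31.20343 mL/hr
Volume infused = 31.20343 mL/hr × 1.7 hr = 53.04583 mL
Volume remaining = 98 − 53.04583 = 44.95417 mL
Drug remaining = 44.95417 mL × 5989.796 mcg/mL = 269266.3 mcg = 269.2663 mg

269 mg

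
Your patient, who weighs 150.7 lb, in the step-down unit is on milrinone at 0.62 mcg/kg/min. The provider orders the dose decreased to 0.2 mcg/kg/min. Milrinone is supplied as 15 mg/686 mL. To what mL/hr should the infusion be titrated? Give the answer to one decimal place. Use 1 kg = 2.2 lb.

Weight = 150.7 lb ÷ 2.2 lb/kg = 68.5 kg
Dose = 0.2 mcg/kg/min × 68.5 kg = 13.7 mcg/min
13.7 mcg/min × 60 min/hr = 822 mcg/hr
Concentration = 15 mg ÷ 686 mL = 0.02186589 mg/mL = 21.86589 mcg/mL
Rate = 822 mcg/hr ÷ 21.86589 mcg/mL = 37.5928 mL/hr

37.6 mL/hr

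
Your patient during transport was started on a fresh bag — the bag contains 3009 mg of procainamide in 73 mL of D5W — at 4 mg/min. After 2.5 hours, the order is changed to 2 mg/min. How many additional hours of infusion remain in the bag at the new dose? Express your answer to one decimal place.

Initial rate:
4 mg/min × 60 min/hr = 240 mg/hr
Concentration = 3009 mg ÷ 73 mL = 41.21918 mg/mL
Rate = 240 mg/hr ÷ 41.21918 mg/mL = 5.822532 mL/hr
Volume infused so far = 5.822532 mL/hr × 2.5 hr = 14.55633 mL
Volume remaining = 73 − 14.55633 = 58.44367 mL
New rate:
2 mg/min × 60 min/hr = 120 mg/hr
Rate = 120 mg/hr ÷ 41.21918 mg/mL = 2.911266 mL/hr
Time remaining = 58.44367 mL ÷ 2.911266 mL/hr = 20.075 hr

20.1 hours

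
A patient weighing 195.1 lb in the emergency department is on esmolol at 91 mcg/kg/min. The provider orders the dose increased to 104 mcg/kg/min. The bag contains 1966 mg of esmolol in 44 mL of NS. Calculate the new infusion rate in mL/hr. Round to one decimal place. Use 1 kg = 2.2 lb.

Weight = 195.1 lb ÷ 2.2 lb/kg = 88.68182 kg
Dose = 104 mcg/kg/min × 88.68182 kg = 9222.909 mcg/min
9222.909 mcg/min × 60 min/hr = 553374.5 mcg/hr
Concentration = 1966 mg ÷ 44 mL = 44.68182 mg/mL = 44681.82 mcg/mL
Rate = 553374.5 mcg/hr ÷ 44681.82 mcg/mL = 12.38478 mL/hr

12.4 mL/hr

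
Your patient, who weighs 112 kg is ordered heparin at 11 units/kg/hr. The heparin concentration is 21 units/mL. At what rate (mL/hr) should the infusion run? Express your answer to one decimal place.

58.7 mL/hr

Dose = 11 units/kg/hr × 112 kg = 1232 units/hr
Rate = 1232 units/hr ÷ 21 units/mL = 58.66667 mL/hr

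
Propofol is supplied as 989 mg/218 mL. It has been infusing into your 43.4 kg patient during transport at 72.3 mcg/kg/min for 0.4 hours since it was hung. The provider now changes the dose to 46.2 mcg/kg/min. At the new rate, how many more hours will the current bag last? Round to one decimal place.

7.6 hours

Initial rate:
Dose = 72.3 mcg/kg/min × 43.4 kg = 3137.82 mcg/min
3137.82 mcg/min × 60 min/hr = 188269.2 mcg/hr
Concentration = 989 mg ÷ 218 mL = 4.536697 mg/mL = 4536.697 mcg/mL
Rate = 188269.2 mcg/hr ÷ 4536.697 mcg/mL = 41.49918 mL/hr
Volume infused so far = 41.49918 mL/hr × 0.4 hr = 16.59967 mL
Volume remaining = 218 − 16.59967 = 201.4003 mL
New rate:
Dose = 46.2 mcg/kg/min × 43.4 kg = 2005.08 mcg/min
2005.08 mcg/min × 60 min/hr = 120304.8 mcg/hr
Rate = 120304.8 mcg/hr ÷ 4536.697 mcg/mL = 26.51815 mL/hr
Time remaining = 201.4003 mL ÷ 26.51815 mL/hr = 7.594812 hr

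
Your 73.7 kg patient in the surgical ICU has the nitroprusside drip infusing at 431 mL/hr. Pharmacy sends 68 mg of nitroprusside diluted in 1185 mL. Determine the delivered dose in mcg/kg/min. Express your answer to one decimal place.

5.6 mcg/kg/min

Concentration = 68 mg ÷ 1185 mL = 0.05738397 mg/mL = 57.38397 mcg/mL
Drug rate = 431 mL/hr × 57.38397 mcg/mL = 24732.49 mcg/hr
24732.49 mcg/hr ÷ 60 min/hr = 412.2082 mcg/min
412.2082 mcg/min ÷ 73.7 kg = 5.593055 mcg/kg/min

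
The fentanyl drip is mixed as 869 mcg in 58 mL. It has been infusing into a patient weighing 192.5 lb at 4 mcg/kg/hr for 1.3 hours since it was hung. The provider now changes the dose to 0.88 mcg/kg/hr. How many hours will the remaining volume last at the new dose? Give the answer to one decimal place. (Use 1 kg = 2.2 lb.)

Initial rate:
Weight = 192.5 lb ÷ 2.2 lb/kg = 87.5 kg
Dose = 4 mcg/kg/hr × 87.5 kg = 350 mcg/hr
Concentration = 869 mcg ÷ 58 mL = 14.98276 mcg/mL
Rate = 350 mcg/hr ÷ 14.98276 mcg/mL = 23.36018 mL/hr
Volume infused so far = 23.36018 mL/hr × 1.3 hr = 30.36824 mL
Volume remaining = 58 − 30.36824 = 27.63176 mL
New rate:
Dose = 0.88 mcg/kg/hr × 87.5 kg = 77 mcg/hr
Rate = 77 mcg/hr ÷ 14.98276 mcg/mL = 5.139241 mL/hr
Time remaining = 27.63176 mL ÷ 5.139241 mL/hr = 5.376623 hr

5.4 hours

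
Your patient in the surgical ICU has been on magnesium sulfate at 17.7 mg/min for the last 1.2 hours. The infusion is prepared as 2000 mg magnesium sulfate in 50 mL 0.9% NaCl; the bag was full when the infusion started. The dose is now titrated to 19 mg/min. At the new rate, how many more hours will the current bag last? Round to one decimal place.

0.6 hours

Initial rate:
17.7 mg/min × 60 min/hr = 1062 mg/hr
Concentration = 2000 mg ÷ 50 mL = 40 mg/mL
Rate = 1062 mg/hr ÷ 40 mg/mL = 26.55 mL/hr
Volume infused so far = 26.55 mL/hr × 1.2 hr = 31.86 mL
Volume remaining = 50 − 31.86 = 18.14 mL
New rate:
19 mg/min × 60 min/hr = 1140 mg/hr
Rate = 1140 mg/hr ÷ 40 mg/mL = 28.5 mL/hr
Time remaining = 18.14 mL ÷ 28.5 mL/hr = 0.6364912 hr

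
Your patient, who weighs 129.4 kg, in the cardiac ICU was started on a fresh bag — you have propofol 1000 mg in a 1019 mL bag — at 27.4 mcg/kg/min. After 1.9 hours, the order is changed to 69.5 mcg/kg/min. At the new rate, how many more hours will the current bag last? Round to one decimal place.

1.1 hours

Initial rate:
Dose = 27.4 mcg/kg/min × 129.4 kg = 3545.56 mcg/min
3545.56 mcg/min × 60 min/hr = 212733.6 mcg/hr
Concentration = 1000 mg ÷ 1019 mL = 0.9813543 mg/mL = 981.3543 mcg/mL
Rate = 212733.6 mcg/hr ÷ 981.3543 mcg/mL = 216.7755 mL/hr
Volume infused so far = 216.7755 mL/hr × 1.9 hr = 411.8735 mL
Volume remaining = 1019 − 411.8735 = 607.1265 mL
New rate:
Dose = 69.5 mcg/kg/min × 129.4 kg = 8993.3 mcg/min
8993.3 mcg/min × 60 min/hr = 539598 mcg/hr
Rate = 539598 mcg/hr ÷ 981.3543 mcg/mL = 549.8504 mL/hr
Time remaining = 607.1265 mL ÷ 549.8504 mL/hr = 1.104167 hr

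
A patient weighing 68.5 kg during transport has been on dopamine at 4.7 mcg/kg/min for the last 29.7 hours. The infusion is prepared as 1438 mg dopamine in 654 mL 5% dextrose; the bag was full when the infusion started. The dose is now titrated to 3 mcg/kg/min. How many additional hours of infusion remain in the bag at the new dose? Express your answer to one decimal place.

70.1 hours

Initial rate:
Dose = 4.7 mcg/kg/min × 68.5 kg = 321.95 mcg/min
321.95 mcg/min × 60 min/hr = 19317 mcg/hr
Concentration = 1438 mg ÷ 654 mL = 2.198777 mg/mL = 2198.777 mcg/mL
Rate = 19317 mcg/hr ÷ 2198.777 mcg/mL = 8.785339 mL/hr
Volume infused so far = 8.785339 mL/hr × 29.7 hr = 260.9246 mL
Volume remaining = 654 − 260.9246 = 393.0754 mL
New rate:
Dose = 3 mcg/kg/min × 68.5 kg = 205.5 mcg/min
205.5 mcg/min × 60 min/hr = 12330 mcg/hr
Rate = 12330 mcg/hr ÷ 2198.777 mcg/mL = 5.607663 mL/hr
Time remaining = 393.0754 mL ÷ 5.607663 mL/hr = 70.09612 hr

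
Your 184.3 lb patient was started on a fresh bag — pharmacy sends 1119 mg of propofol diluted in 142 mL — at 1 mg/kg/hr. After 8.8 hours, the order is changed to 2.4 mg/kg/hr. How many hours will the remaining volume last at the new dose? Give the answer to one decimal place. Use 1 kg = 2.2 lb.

Initial rate:
Weight = 184.3 lb ÷ 2.2 lb/kg = 83.77273 kg
Dose = 1 mg/kg/hr × 83.77273 kg = 83.77273 mg/hr
Concentration = 1119 mg ÷ 142 mL = 7.880282 mg/mL
Rate = 83.77273 mg/hr ÷ 7.880282 mg/mL = 10.63068 mL/hr
Volume infused so far = 10.63068 mL/hr × 8.8 hr = 93.54996 mL
Volume remaining = 142 − 93.54996 = 48.45004 mL
New rate:
Dose = 2.4 mg/kg/hr × 83.77273 kg = 201.0545 mg/hr
Rate = 201.0545 mg/hr ÷ 7.880282 mg/mL = 25.51362 mL/hr
Time remaining = 48.45004 mL ÷ 25.51362 mL/hr = 1.898987 hr

1.9 hours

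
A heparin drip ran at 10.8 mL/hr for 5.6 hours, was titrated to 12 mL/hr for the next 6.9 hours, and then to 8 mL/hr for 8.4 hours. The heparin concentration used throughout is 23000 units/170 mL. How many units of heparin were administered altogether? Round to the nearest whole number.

28477 units

Concentration = 23000 units ÷ 170 mL = 135.2941 units/mL
Stage 1: 10.8 mL/hr × 5.6 hr = 60.48 mL → 60.48 mL × 135.2941 units/mL = 8182.588 units
Stage 2: 12 mL/hr × 6.9 hr = 82.8 mL → 82.8 mL × 135.2941 units/mL = 11202.35 units
Stage 3: 8 mL/hr × 8.4 hr = 67.2 mL → 67.2 mL × 135.2941 units/mL = 9091.765 units
Total = 8182.588 + 11202.35 + 9091.765 = 28476.71 units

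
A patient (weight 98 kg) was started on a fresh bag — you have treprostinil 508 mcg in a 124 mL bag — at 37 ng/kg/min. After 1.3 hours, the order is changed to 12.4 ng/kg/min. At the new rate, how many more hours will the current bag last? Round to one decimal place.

3.1 hours

Initial rate:
Dose = 37 ng/kg/min × 98 kg = 3626 ng/min
3626 ng/min × 60 min/hr = 217560 ng/hr
Concentration = 508 mcg ÷ 124 mL = 4.096774 mcg/mL = 4096.774 ng/mL
Rate = 217560 ng/hr ÷ 4096.774 ng/mL = 53.1052 mL/hr
Volume infused so far = 53.1052 mL/hr × 1.3 hr = 69.03676 mL
Volume remaining = 124 − 69.03676 = 54.96324 mL
New rate:
Dose = 12.4 ng/kg/min × 98 kg = 1215.2 ng/min
1215.2 ng/min × 60 min/hr = 72912 ng/hr
Rate = 72912 ng/hr ÷ 4096.774 ng/mL = 17.79742 mL/hr
Time remaining = 54.96324 mL ÷ 17.79742 mL/hr = 3.088271 hr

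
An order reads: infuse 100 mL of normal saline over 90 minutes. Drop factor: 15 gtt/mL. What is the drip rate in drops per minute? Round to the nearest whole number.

100 mL ÷ (90 min) = 1.111111 mL/min
1.111111 mL/min × 15 gtt/mL = 16.66667 gtt/min

17 gtt/min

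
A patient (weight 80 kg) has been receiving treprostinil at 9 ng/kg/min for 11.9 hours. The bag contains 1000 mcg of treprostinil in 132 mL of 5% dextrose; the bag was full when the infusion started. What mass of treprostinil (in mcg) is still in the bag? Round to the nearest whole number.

Dose = 9 ng/kg/min × 80 kg = 720 ng/min
720 ng/min × 60 min/hr = 43200 ng/hr
Concentration = 1000 mcg ÷ 132 mL = 7.575758 mcg/mL = 7575.758 ng/mL
Rate = 43200 ng/hr ÷ 7575.758 ng/mL = 5.7024 mL/hr
Volume infused = 5.7024 mL/hr × 11.9 hr = 67.85856 mL
Volume remaining = 132 − 67.85856 = 64.14144 mL
Drug remaining = 64.14144 mL × 7575.758 ng/mL = 485920 ng = 485.92 mcg

486 mcg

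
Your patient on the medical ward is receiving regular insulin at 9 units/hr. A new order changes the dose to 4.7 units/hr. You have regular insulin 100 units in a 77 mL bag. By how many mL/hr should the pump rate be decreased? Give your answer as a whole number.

3 mL/hr

At the current dose:
Concentration = 100 units ÷ 77 mL = 1.298701 units/mL
Rate = 9 units/hr ÷ 1.298701 units/mL = 6.93 mL/hr
At the new dose:
Rate = 4.7 units/hr ÷ 1.298701 units/mL = 3.619 mL/hr
Change = 3.619 − 6.93 = -3.311 mL/hr → 3.311 mL/hr decrease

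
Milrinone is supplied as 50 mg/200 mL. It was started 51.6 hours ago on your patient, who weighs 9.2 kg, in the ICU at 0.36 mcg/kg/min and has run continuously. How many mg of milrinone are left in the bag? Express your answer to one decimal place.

Dose = 0.36 mcg/kg/min × 9.2 kg = 3.312 mcg/min
3.312 mcg/min × 60 min/hr = 198.72 mcg/hr
Concentration = 50 mg ÷ 200 mL = 0.25 mg/mL = 250 mcg/mL
Rate = 198.72 mcg/hr ÷ 250 mcg/mL = 0.79488 mL/hr
Volume infused = 0.79488 mL/hr × 51.6 hr = 41.01581 mL
Volume remaining = 200 − 41.01581 = 158.9842 mL
Drug remaining = 158.9842 mL × 250 mcg/mL = 39746.05 mcg = 39.74605 mg

39.7 mg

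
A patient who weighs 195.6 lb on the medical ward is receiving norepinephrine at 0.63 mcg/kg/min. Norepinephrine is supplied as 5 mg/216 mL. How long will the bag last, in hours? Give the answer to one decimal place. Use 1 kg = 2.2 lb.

Weight = 195.6 lb ÷ 2.2 lb/kg = 88.90909 kg
Dose = 0.63 mcg/kg/min × 88.90909 kg = 56.01273 mcg/min
56.01273 mcg/min × 60 min/hr = 3360.764 mcg/hr
Concentration = 5 mg ÷ 216 mL = 0.02314815 mg/mL = 23.14815 mcg/mL
Rate = 3360.764 mcg/hr ÷ 23.14815 mcg/mL = 145.185 mL/hr
Duration = 216 mL ÷ 145.185 mL/hr = 1.487757 hr

1.5 hours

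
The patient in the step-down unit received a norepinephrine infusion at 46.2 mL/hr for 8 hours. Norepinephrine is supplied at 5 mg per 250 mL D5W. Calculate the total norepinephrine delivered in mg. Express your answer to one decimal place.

7.4 mg

Concentration = 5 mg ÷ 250 mL = 0.02 mg/mL = 20 mcg/mL
Drug rate = 46.2 mL/hr × 20 mcg/mL = 924 mcg/hr
Total = 924 mcg/hr × 8 hr = 7392 mcg = 7.392 mg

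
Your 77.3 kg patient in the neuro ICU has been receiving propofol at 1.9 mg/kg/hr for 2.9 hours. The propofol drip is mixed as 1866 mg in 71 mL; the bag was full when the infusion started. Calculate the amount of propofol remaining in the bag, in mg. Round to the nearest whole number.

1440 mg

Dose = 1.9 mg/kg/hr × 77.3 kg = 146.87 mg/hr
Concentration = 1866 mg ÷ 71 mL = 26.28169 mg/mL
Rate = 146.87 mg/hr ÷ 26.28169 mg/mL = 5.588301 mL/hr
Volume infused = 5.588301 mL/hr × 2.9 hr = 16.20607 mL
Volume remaining = 71 − 16.20607 = 54.79393 mL
Drug remaining = 54.79393 mL × 26.28169 mg/mL = 1440.077 mg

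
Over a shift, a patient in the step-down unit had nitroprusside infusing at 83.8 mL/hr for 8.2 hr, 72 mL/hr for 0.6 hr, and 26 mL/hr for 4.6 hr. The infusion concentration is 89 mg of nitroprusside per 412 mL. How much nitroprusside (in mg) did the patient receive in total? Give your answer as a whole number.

Concentration = 89 mg ÷ 412 mL = 0.2160194 mg/mL
Stage 1: 83.8 mL/hr × 8.2 hr = 687.16 mL → 687.16 mL × 0.2160194 mg/mL = 148.4399 mg
Stage 2: 72 mL/hr × 0.6 hr = 43.2 mL → 43.2 mL × 0.2160194 mg/mL = 9.332039 mg
Stage 3: 26 mL/hr × 4.6 hr = 119.6 mL → 119.6 mL × 0.2160194 mg/mL = 25.83592 mg
Total = 148.4399 + 9.332039 + 25.83592 = 183.6079 mg

184 mg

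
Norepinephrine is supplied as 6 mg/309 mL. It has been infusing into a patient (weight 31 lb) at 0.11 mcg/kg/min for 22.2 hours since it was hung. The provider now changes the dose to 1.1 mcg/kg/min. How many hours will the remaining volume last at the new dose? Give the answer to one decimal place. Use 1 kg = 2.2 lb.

4.2 hours

Initial rate:
Weight = 31 lb ÷ 2.2 lb/kg = 14.09091 kg
Dose = 0.11 mcg/kg/min × 14.09091 kg = 1.55 mcg/min
1.55 mcg/min × 60 min/hr = 93 mcg/hr
Concentration = 6 mg ÷ 309 mL = 0.01941748 mg/mL = 19.41748 mcg/mL
Rate = 93 mcg/hr ÷ 19.41748 mcg/mL = 4.7895 mL/hr
Volume infused so far = 4.7895 mL/hr × 22.2 hr = 106.3269 mL
Volume remaining = 309 − 106.3269 = 202.6731 mL
New rate:
Dose = 1.1 mcg/kg/min × 14.09091 kg = 15.5 mcg/min
15.5 mcg/min × 60 min/hr = 930 mcg/hr
Rate = 930 mcg/hr ÷ 19.41748 mcg/mL = 47.895 mL/hr
Time remaining = 202.6731 mL ÷ 47.895 mL/hr = 4.231613 hr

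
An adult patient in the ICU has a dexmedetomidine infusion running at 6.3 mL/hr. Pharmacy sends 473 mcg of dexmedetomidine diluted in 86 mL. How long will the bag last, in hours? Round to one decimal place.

13.7 hours

Duration = 86 mL ÷ 6.3 mL/hr = 13.65079 hr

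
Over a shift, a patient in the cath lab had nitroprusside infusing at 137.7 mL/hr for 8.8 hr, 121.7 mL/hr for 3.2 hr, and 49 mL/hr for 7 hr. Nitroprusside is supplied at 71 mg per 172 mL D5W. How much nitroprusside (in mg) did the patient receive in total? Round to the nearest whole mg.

Concentration = 71 mg ÷ 172 mL = 0.4127907 mg/mL
Stage 1: 137.7 mL/hr × 8.8 hr = 1211.76 mL → 1211.76 mL × 0.4127907 mg/mL = 500.2033 mg
Stage 2: 121.7 mL/hr × 3.2 hr = 389.44 mL → 389.44 mL × 0.4127907 mg/mL = 160.7572 mg
Stage 3: 49 mL/hr × 7 hr = 343 mL → 343 mL × 0.4127907 mg/mL = 141.5872 mg
Total = 500.2033 + 160.7572 + 141.5872 = 802.5477 mg

803 mg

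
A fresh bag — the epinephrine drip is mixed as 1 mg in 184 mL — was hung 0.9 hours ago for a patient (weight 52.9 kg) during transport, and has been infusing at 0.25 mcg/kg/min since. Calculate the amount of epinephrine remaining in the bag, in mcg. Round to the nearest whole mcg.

286 mcg

Dose = 0.25 mcg/kg/min × 52.9 kg = 13.225 mcg/min
13.225 mcg/min × 60 min/hr = 793.5 mcg/hr
Concentration = 1 mg ÷ 184 mL = 0.005434783 mg/mL = 5.434783 mcg/mL
Rate = 793.5 mcg/hr ÷ 5.434783 mcg/mL = 146.004 mL/hr
Volume infused = 146.004 mL/hr × 0.9 hr = 131.4036 mL
Volume remaining = 184 − 131.4036 = 52.5964 mL
Drug remaining = 52.5964 mL × 5.434783 mcg/mL = 285.85 mcg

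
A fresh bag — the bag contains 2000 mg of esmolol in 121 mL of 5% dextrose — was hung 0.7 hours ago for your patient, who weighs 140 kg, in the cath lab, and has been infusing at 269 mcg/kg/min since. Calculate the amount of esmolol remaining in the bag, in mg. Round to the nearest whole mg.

Dose = 269 mcg/kg/min × 140 kg = 37660 mcg/min
37660 mcg/min × 60 min/hr = 2259600 mcg/hr
Concentration = 2000 mg ÷ 121 mL = 16.52893 mg/mL = 16528.93 mcg/mL
Rate = 2259600 mcg/hr ÷ 16528.93 mcg/mL = 136.7058 mL/hr
Volume infused = 136.7058 mL/hr × 0.7 hr = 95.69406 mL
Volume remaining = 121 − 95.69406 = 25.30594 mL
Drug remaining = 25.30594 mL × 16528.93 mcg/mL = 418280 mcg = 418.28 mg

418 mg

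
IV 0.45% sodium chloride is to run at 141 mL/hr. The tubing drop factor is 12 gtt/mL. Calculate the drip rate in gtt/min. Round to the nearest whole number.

28 gtt/min

141 mL/hr ÷ 60 min/hr = 2.35 mL/min
2.35 mL/min × 12 gtt/mL = 28.2 gtt/min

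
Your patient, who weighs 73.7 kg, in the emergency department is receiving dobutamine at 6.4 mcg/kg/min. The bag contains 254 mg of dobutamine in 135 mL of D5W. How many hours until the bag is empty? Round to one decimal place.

9.0 hours

Dose = 6.4 mcg/kg/min × 73.7 kg = 471.68 mcg/min
471.68 mcg/min × 60 min/hr = 28300.8 mcg/hr
Concentration = 254 mg ÷ 135 mL = 1.881481 mg/mL = 1881.481 mcg/mL
Rate = 28300.8 mcg/hr ÷ 1881.481 mcg/mL = 15.04176 mL/hr
Duration = 135 mL ÷ 15.04176 mL/hr = 8.975011 hr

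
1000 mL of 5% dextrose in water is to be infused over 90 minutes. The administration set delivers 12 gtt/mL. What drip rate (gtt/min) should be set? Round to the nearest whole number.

1000 mL ÷ (90 min) = 11.11111 mL/min
11.11111 mL/min × 12 gtt/mL = 133.3333 gtt/min

133 gtt/min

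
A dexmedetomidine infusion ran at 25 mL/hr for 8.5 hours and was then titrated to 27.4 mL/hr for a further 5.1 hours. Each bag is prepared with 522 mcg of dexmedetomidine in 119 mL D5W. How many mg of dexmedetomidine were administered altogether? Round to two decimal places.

1.55 mg

Concentration = 522 mcg ÷ 119 mL = 4.386555 mcg/mL
Stage 1: 25 mL/hr × 8.5 hr = 212.5 mL → 212.5 mL × 4.386555 mcg/mL = 932.1429 mcg
Stage 2: 27.4 mL/hr × 5.1 hr = 139.74 mL → 139.74 mL × 4.386555 mcg/mL = 612.9771 mcg
Total = 932.1429 + 612.9771 = 1545.12 mcg = 1.54512 mg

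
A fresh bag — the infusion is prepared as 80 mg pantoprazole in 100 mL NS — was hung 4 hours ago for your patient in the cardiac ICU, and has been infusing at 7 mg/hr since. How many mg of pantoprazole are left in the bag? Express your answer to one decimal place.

Concentration = 80 mg ÷ 100 mL = 0.8 mg/mL
Rate = 7 mg/hr ÷ 0.8 mg/mL = 8.75 mL/hr
Volume infused = 8.75 mL/hr × 4 hr = 35 mL
Volume remaining = 100 − 35 = 65 mL
Drug remaining = 65 mL × 0.8 mg/mL = 52 mg

52.0 mg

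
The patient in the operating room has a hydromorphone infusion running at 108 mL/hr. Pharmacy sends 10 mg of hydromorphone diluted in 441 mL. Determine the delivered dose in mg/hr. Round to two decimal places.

Concentration = 10 mg ÷ 441 mL = 0.02267574 mg/mL
Drug rate = 108 mL/hr × 0.02267574 mg/mL = 2.44898 mg/hr

2.45 mg/hr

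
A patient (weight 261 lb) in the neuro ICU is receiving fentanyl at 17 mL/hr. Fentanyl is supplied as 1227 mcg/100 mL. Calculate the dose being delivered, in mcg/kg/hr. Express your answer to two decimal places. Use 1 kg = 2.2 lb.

Weight = 261 lb ÷ 2.2 lb/kg = 118.6364 kg
Concentration = 1227 mcg ÷ 100 mL = 12.27 mcg/mL
Drug rate = 17 mL/hr × 12.27 mcg/mL = 208.59 mcg/hr
208.59 mcg/hr ÷ 118.6364 kg = 1.75823 mcg/kg/hr

1.76 mcg/kg/hr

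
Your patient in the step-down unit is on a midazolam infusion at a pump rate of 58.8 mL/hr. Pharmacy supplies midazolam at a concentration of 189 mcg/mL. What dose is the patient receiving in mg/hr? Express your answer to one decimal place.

Concentration = 189 mcg/mL = 0.189 mg/mL
Drug rate = 58.8 mL/hr × 0.189 mg/mL = 11.1132 mg/hr

11.1 mg/hr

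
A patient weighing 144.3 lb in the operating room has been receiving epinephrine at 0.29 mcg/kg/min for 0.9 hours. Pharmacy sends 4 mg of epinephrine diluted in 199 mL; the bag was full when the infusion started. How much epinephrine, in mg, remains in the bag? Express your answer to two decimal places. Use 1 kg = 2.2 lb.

2.97 mg

Weight = 144.3 lb ÷ 2.2 lb/kg = 65.59091 kg
Dose = 0.29 mcg/kg/min × 65.59091 kg = 19.02136 mcg/min
19.02136 mcg/min × 60 min/hr = 1141.282 mcg/hr
Concentration = 4 mg ÷ 199 mL = 0.0201005 mg/mL = 20.1005 mcg/mL
Rate = 1141.282 mcg/hr ÷ 20.1005 mcg/mL = 56.77877 mL/hr
Volume infused = 56.77877 mL/hr × 0.9 hr = 51.10089 mL
Volume remaining = 199 − 51.10089 = 147.8991 mL
Drug remaining = 147.8991 mL × 20.1005 mcg/mL = 2972.846 mcg = 2.972846 mg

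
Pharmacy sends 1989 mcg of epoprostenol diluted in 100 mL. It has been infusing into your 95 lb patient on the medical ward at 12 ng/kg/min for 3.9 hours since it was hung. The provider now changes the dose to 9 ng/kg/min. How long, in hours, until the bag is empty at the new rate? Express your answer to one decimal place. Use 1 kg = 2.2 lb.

80.1 hours

Initial rate:
Weight = 95 lb ÷ 2.2 lb/kg = 43.18182 kg
Dose = 12 ng/kg/min × 43.18182 kg = 518.1818 ng/min
518.1818 ng/min × 60 min/hr = 31090.91 ng/hr
Concentration = 1989 mcg ÷ 100 mL = 19.89 mcg/mL = 19890 ng/mL
Rate = 31090.91 ng/hr ÷ 19890 ng/mL = 1.563143 mL/hr
Volume infused so far = 1.563143 mL/hr × 3.9 hr = 6.096257 mL
Volume remaining = 100 − 6.096257 = 93.90374 mL
New rate:
Dose = 9 ng/kg/min × 43.18182 kg = 388.6364 ng/min
388.6364 ng/min × 60 min/hr = 23318.18 ng/hr
Rate = 23318.18 ng/hr ÷ 19890 ng/mL = 1.172357 mL/hr
Time remaining = 93.90374 mL ÷ 1.172357 mL/hr = 80.09825 hr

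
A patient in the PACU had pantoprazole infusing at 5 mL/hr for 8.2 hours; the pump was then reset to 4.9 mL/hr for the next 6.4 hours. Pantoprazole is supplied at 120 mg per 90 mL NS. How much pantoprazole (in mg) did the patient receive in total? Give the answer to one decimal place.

Concentration = 120 mg ÷ 90 mL = 1.333333 mg/mL
Stage 1: 5 mL/hr × 8.2 hr = 41 mL → 41 mL × 1.333333 mg/mL = 54.66667 mg
Stage 2: 4.9 mL/hr × 6.4 hr = 31.36 mL → 31.36 mL × 1.333333 mg/mL = 41.81333 mg
Total = 54.66667 + 41.81333 = 96.48 mg

96.5 mg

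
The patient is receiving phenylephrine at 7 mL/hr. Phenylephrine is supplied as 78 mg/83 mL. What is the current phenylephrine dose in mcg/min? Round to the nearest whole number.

Concentration = 78 mg ÷ 83 mL = 0.939759 mg/mL = 939.759 mcg/mL
Drug rate = 7 mL/hr × 939.759 mcg/mL = 6578.313 mcg/hr
6578.313 mcg/hr ÷ 60 min/hr = 109.6386 mcg/min

110 mcg/min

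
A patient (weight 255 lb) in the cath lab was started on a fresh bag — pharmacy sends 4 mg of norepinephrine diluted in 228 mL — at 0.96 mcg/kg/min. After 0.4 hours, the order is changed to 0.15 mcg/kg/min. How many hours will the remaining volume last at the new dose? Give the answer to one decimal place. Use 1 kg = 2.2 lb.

Initial rate:
Weight = 255 lb ÷ 2.2 lb/kg = 115.9091 kg
Dose = 0.96 mcg/kg/min × 115.9091 kg = 111.2727 mcg/min
111.2727 mcg/min × 60 min/hr = 6676.364 mcg/hr
Concentration = 4 mg ÷ 228 mL = 0.01754386 mg/mL = 17.54386 mcg/mL
Rate = 6676.364 mcg/hr ÷ 17.54386 mcg/mL = 380.5527 mL/hr
Volume infused so far = 380.5527 mL/hr × 0.4 hr = 152.2211 mL
Volume remaining = 228 − 152.2211 = 75.77891 mL
New rate:
Dose = 0.15 mcg/kg/min × 115.9091 kg = 17.38636 mcg/min
17.38636 mcg/min × 60 min/hr = 1043.182 mcg/hr
Rate = 1043.182 mcg/hr ÷ 17.54386 mcg/mL = 59.46136 mL/hr
Time remaining = 75.77891 mL ÷ 59.46136 mL/hr = 1.274423 hr

1.3 hours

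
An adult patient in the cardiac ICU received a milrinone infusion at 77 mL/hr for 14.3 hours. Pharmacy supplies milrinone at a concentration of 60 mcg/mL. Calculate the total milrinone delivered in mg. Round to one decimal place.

Drug rate = 77 mL/hr × 60 mcg/mL = 4620 mcg/hr
Total = 4620 mcg/hr × 14.3 hr = 66066 mcg = 66.066 mg

66.1 mg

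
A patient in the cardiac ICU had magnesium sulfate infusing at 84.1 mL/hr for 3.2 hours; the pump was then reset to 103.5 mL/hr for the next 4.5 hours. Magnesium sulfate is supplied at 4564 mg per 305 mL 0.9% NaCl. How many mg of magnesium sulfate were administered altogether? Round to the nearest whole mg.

Concentration = 4564 mg ÷ 305 mL = 14.96393 mg/mL
Stage 1: 84.1 mL/hr × 3.2 hr = 269.12 mL → 269.12 mL × 14.96393 mg/mL = 4027.094 mg
Stage 2: 103.5 mL/hr × 4.5 hr = 465.75 mL → 465.75 mL × 14.96393 mg/mL = 6969.452 mg
Total = 4027.094 + 6969.452 = 10996.55 mg

10997 mg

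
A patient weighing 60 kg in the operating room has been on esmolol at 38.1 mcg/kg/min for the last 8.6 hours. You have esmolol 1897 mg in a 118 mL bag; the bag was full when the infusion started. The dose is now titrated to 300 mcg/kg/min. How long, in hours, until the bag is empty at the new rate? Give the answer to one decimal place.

Initial rate:
Dose = 38.1 mcg/kg/min × 60 kg = 2286 mcg/min
2286 mcg/min × 60 min/hr = 137160 mcg/hr
Concentration = 1897 mg ÷ 118 mL = 16.07627 mg/mL = 16076.27 mcg/mL
Rate = 137160 mcg/hr ÷ 16076.27 mcg/mL = 8.531829 mL/hr
Volume infused so far = 8.531829 mL/hr × 8.6 hr = 73.37373 mL
Volume remaining = 118 − 73.37373 = 44.62627 mL
New rate:
Dose = 300 mcg/kg/min × 60 kg = 18000 mcg/min
18000 mcg/min × 60 min/hr = 1080000 mcg/hr
Rate = 1080000 mcg/hr ÷ 16076.27 mcg/mL = 67.17976 mL/hr
Time remaining = 44.62627 mL ÷ 67.17976 mL/hr = 0.6642815 hr

0.7 hours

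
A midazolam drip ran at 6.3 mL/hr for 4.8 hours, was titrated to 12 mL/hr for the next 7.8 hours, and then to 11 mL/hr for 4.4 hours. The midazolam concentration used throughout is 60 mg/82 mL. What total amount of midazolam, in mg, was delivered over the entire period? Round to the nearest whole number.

Concentration = 60 mg ÷ 82 mL = 0.7317073 mg/mL
Stage 1: 6.3 mL/hr × 4.8 hr = 30.24 mL → 30.24 mL × 0.7317073 mg/mL = 22.12683 mg
Stage 2: 12 mL/hr × 7.8 hr = 93.6 mL → 93.6 mL × 0.7317073 mg/mL = 68.4878 mg
Stage 3: 11 mL/hr × 4.4 hr = 48.4 mL → 48.4 mL × 0.7317073 mg/mL = 35.41463 mg
Total = 22.12683 + 68.4878 + 35.41463 = 126.0293 mg

126 mg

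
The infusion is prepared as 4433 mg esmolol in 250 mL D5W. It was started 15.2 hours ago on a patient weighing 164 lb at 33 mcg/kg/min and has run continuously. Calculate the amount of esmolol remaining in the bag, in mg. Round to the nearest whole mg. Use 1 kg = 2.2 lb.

Weight = 164 lb ÷ 2.2 lb/kg = 74.54545 kg
Dose = 33 mcg/kg/min × 74.54545 kg = 2460 mcg/min
2460 mcg/min × 60 min/hr = 147600 mcg/hr
Concentration = 4433 mg ÷ 250 mL = 17.732 mg/mL = 17732 mcg/mL
Rate = 147600 mcg/hr ÷ 17732 mcg/mL = 8.323934 mL/hr
Volume infused = 8.323934 mL/hr × 15.2 hr = 126.5238 mL
Volume remaining = 250 − 126.5238 = 123.4762 mL
Drug remaining = 123.4762 mL × 17732 mcg/mL = 2189480 mcg = 2189.48 mg

2189 mg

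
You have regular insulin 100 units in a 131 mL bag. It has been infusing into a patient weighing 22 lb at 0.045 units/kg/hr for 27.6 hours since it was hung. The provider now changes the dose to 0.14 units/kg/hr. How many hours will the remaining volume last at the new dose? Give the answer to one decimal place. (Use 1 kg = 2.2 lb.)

62.6 hours

Initial rate:
Weight = 22 lb ÷ 2.2 lb/kg = 10 kg
Dose = 0.045 units/kg/hr × 10 kg = 0.45 units/hr
Concentration = 100 units ÷ 131 mL = 0.7633588 units/mL
Rate = 0.45 units/hr ÷ 0.7633588 units/mL = 0.5895 mL/hr
Volume infused so far = 0.5895 mL/hr × 27.6 hr = 16.2702 mL
Volume remaining = 131 − 16.2702 = 114.7298 mL
New rate:
Dose = 0.14 units/kg/hr × 10 kg = 1.4 units/hr
Rate = 1.4 units/hr ÷ 0.7633588 units/mL = 1.834 mL/hr
Time remaining = 114.7298 mL ÷ 1.834 mL/hr = 62.55714 hr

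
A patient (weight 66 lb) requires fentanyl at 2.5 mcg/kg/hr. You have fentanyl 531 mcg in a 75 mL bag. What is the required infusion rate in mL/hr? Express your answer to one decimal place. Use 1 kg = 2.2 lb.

Weight = 66 lb ÷ 2.2 lb/kg = 30 kg
Dose = 2.5 mcg/kg/hr × 30 kg = 75 mcg/hr
Concentration = 531 mcg ÷ 75 mL = 7.08 mcg/mL
Rate = 75 mcg/hr ÷ 7.08 mcg/mL = 10.59322 mL/hr

10.6 mL/hr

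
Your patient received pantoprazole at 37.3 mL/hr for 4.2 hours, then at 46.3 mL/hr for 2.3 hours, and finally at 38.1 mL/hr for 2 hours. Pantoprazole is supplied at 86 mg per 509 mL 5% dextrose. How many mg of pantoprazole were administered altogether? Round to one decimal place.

Concentration = 86 mg ÷ 509 mL = 0.1689587 mg/mL
Stage 1: 37.3 mL/hr × 4.2 hr = 156.66 mL → 156.66 mL × 0.1689587 mg/mL = 26.46908 mg
Stage 2: 46.3 mL/hr × 2.3 hr = 106.49 mL → 106.49 mL × 0.1689587 mg/mL = 17.99242 mg
Stage 3: 38.1 mL/hr × 2 hr = 76.2 mL → 76.2 mL × 0.1689587 mg/mL = 12.87466 mg
Total = 26.46908 + 17.99242 + 12.87466 = 57.33615 mg

57.3 mg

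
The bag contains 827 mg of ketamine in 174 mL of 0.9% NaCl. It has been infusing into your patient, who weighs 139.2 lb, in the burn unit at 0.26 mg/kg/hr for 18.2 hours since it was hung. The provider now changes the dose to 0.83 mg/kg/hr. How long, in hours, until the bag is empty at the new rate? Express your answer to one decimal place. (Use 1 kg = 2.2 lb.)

10.0 hours

Initial rate:
Weight = 139.2 lb ÷ 2.2 lb/kg = 63.27273 kg
Dose = 0.26 mg/kg/hr × 63.27273 kg = 16.45091 mg/hr
Concentration = 827 mg ÷ 174 mL = 4.752874 mg/mL
Rate = 16.45091 mg/hr ÷ 4.752874 mg/mL = 3.461255 mL/hr
Volume infused so far = 3.461255 mL/hr × 18.2 hr = 62.99485 mL
Volume remaining = 174 − 62.99485 = 111.0052 mL
New rate:
Dose = 0.83 mg/kg/hr × 63.27273 kg = 52.51636 mg/hr
Rate = 52.51636 mg/hr ÷ 4.752874 mg/mL = 11.04939 mL/hr
Time remaining = 111.0052 mL ÷ 11.04939 mL/hr = 10.04627 hr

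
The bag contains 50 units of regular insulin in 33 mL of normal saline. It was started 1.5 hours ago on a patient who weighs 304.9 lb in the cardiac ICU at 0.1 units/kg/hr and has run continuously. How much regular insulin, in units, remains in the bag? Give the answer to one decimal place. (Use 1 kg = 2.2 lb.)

Weight = 304.9 lb ÷ 2.2 lb/kg = 138.5909 kg
Dose = 0.1 units/kg/hr × 138.5909 kg = 13.85909 units/hr
Concentration = 50 units ÷ 33 mL = 1.515152 units/mL
Rate = 13.85909 units/hr ÷ 1.515152 units/mL = 9.147 mL/hr
Volume infused = 9.147 mL/hr × 1.5 hr = 13.7205 mL
Volume remaining = 33 − 13.7205 = 19.2795 mL
Drug remaining = 19.2795 mL × 1.515152 units/mL = 29.21136 units

29.2 units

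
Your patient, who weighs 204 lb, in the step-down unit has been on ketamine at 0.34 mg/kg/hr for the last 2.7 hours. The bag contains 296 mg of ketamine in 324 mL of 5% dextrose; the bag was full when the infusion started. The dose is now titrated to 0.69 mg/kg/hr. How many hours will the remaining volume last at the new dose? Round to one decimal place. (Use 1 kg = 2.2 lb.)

3.3 hours

Initial rate:
Weight = 204 lb ÷ 2.2 lb/kg = 92.72727 kg
Dose = 0.34 mg/kg/hr × 92.72727 kg = 31.52727 mg/hr
Concentration = 296 mg ÷ 324 mL = 0.9135802 mg/mL
Rate = 31.52727 mg/hr ÷ 0.9135802 mg/mL = 34.50958 mL/hr
Volume infused so far = 34.50958 mL/hr × 2.7 hr = 93.17587 mL
Volume remaining = 324 − 93.17587 = 230.8241 mL
New rate:
Dose = 0.69 mg/kg/hr × 92.72727 kg = 63.98182 mg/hr
Rate = 63.98182 mg/hr ÷ 0.9135802 mg/mL = 70.03415 mL/hr
Time remaining = 230.8241 mL ÷ 70.03415 mL/hr = 3.29588 hr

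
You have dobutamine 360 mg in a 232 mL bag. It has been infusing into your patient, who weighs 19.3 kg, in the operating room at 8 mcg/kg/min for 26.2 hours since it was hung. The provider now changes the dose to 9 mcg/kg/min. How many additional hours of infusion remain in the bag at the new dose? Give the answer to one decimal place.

Initial rate:
Dose = 8 mcg/kg/min × 19.3 kg = 154.4 mcg/min
154.4 mcg/min × 60 min/hr = 9264 mcg/hr
Concentration = 360 mg ÷ 232 mL = 1.551724 mg/mL = 1551.724 mcg/mL
Rate = 9264 mcg/hr ÷ 1551.724 mcg/mL = 5.970133 mL/hr
Volume infused so far = 5.970133 mL/hr × 26.2 hr = 156.4175 mL
Volume remaining = 232 − 156.4175 = 75.58251 mL
New rate:
Dose = 9 mcg/kg/min × 19.3 kg = 173.7 mcg/min
173.7 mcg/min × 60 min/hr = 10422 mcg/hr
Rate = 10422 mcg/hr ÷ 1551.724 mcg/mL = 6.7164 mL/hr
Time remaining = 75.58251 mL ÷ 6.7164 mL/hr = 11.25343 hr

11.3 hours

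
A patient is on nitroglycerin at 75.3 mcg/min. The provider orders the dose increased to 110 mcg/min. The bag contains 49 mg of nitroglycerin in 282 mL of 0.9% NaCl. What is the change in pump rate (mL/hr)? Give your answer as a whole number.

At the current dose:
75.3 mcg/min × 60 min/hr = 4518 mcg/hr
Concentration = 49 mg ÷ 282 mL = 0.1737589 mg/mL = 173.7589 mcg/mL
Rate = 4518 mcg/hr ÷ 173.7589 mcg/mL = 26.00155 mL/hr
At the new dose:
110 mcg/min × 60 min/hr = 6600 mcg/hr
Rate = 6600 mcg/hr ÷ 173.7589 mcg/mL = 37.98367 mL/hr
Change = 37.98367 − 26.00155 = 11.98212 mL/hr → 11.98212 mL/hr increase

12 mL/hr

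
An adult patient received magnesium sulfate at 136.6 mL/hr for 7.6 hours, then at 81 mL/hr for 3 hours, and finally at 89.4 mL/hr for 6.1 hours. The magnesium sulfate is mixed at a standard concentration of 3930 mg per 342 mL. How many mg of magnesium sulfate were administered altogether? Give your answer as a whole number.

20989 mg

Concentration = 3930 mg ÷ 342 mL = 11.49123 mg/mL
Stage 1: 136.6 mL/hr × 7.6 hr = 1038.16 mL → 1038.16 mL × 11.49123 mg/mL = 11929.73 mg
Stage 2: 81 mL/hr × 3 hr = 243 mL → 243 mL × 11.49123 mg/mL = 2792.368 mg
Stage 3: 89.4 mL/hr × 6.1 hr = 545.34 mL → 545.34 mL × 11.49123 mg/mL = 6266.626 mg
Total = 11929.73 + 2792.368 + 6266.626 = 20988.73 mg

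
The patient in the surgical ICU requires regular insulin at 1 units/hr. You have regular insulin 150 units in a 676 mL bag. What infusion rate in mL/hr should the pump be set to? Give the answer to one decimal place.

4.5 mL/hr

Concentration = 150 units ÷ 676 mL = 0.2218935 units/mL
Rate = 1 units/hr ÷ 0.2218935 units/mL = 4.506667 mL/hr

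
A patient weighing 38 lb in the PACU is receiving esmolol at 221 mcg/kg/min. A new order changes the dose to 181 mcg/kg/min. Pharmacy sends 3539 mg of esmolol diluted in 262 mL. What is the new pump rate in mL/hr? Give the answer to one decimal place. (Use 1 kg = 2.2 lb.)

Weight = 38 lb ÷ 2.2 lb/kg = 17.27273 kg
Dose = 181 mcg/kg/min × 17.27273 kg = 3126.364 mcg/min
3126.364 mcg/min × 60 min/hr = 187581.8 mcg/hr
Concentration = 3539 mg ÷ 262 mL = 13.50763 mg/mL = 13507.63 mcg/mL
Rate = 187581.8 mcg/hr ÷ 13507.63 mcg/mL = 13.8871 mL/hr

13.9 mL/hr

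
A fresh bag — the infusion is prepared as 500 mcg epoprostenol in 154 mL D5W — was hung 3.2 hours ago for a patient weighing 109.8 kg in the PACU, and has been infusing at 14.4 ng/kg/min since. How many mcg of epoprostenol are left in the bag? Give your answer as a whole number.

Dose = 14.4 ng/kg/min × 109.8 kg = 1581.12 ng/min
1581.12 ng/min × 60 min/hr = 94867.2 ng/hr
Concentration = 500 mcg ÷ 154 mL = 3.246753 mcg/mL = 3246.753 ng/mL
Rate = 94867.2 ng/hr ÷ 3246.753 ng/mL = 29.2191 mL/hr
Volume infused = 29.2191 mL/hr × 3.2 hr = 93.50111 mL
Volume remaining = 154 − 93.50111 = 60.49889 mL
Drug remaining = 60.49889 mL × 3246.753 ng/mL = 196425 ng = 196.425 mcg

196 mcg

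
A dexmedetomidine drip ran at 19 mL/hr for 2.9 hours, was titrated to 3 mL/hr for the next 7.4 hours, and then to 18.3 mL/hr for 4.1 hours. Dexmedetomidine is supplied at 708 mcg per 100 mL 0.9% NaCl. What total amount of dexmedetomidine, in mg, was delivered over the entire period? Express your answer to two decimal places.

Concentration = 708 mcg ÷ 100 mL = 7.08 mcg/mL
Stage 1: 19 mL/hr × 2.9 hr = 55.1 mL → 55.1 mL × 7.08 mcg/mL = 390.108 mcg
Stage 2: 3 mL/hr × 7.4 hr = 22.2 mL → 22.2 mL × 7.08 mcg/mL = 157.176 mcg
Stage 3: 18.3 mL/hr × 4.1 hr = 75.03 mL → 75.03 mL × 7.08 mcg/mL = 531.2124 mcg
Total = 390.108 + 157.176 + 531.2124 = 1078.496 mcg = 1.078496 mg

1.08 mg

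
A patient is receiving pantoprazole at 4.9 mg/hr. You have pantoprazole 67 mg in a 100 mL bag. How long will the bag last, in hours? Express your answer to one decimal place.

Concentration = 67 mg ÷ 100 mL = 0.67 mg/mL
Rate = 4.9 mg/hr ÷ 0.67 mg/mL = 7.313433 mL/hr
Duration = 100 mL ÷ 7.313433 mL/hr = 13.67347 hr

13.7 hours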